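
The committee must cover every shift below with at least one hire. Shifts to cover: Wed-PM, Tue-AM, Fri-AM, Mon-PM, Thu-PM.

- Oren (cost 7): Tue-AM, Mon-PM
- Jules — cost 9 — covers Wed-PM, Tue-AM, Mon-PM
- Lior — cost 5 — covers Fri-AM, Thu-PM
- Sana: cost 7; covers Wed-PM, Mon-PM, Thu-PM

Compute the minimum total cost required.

14

This is an integer covering problem.
Choose Jules and Lior: together they cover Wed-PM, Tue-AM, Fri-AM, Mon-PM, Thu-PM — every shift.
Total cost: 9 + 5 = 14.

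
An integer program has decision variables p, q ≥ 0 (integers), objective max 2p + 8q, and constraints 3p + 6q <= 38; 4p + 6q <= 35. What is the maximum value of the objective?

(p,q)=(1,5): 3·1+6·5=33≤38, 4·1+6·5=34≤35, objective 42.
(p,q)=(0,5): 3·0+6·5=30≤38, 4·0+6·5=30≤35, objective 40.
(p,q)=(2,4): 3·2+6·4=30≤38, 4·2+6·4=32≤35, objective 36.
No feasible integer point exceeds 42.

42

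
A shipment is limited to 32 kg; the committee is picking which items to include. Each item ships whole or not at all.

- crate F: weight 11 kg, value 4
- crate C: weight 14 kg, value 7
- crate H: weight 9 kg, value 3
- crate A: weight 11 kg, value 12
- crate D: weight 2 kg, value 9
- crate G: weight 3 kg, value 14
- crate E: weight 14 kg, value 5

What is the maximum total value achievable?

42

Treat it as a binary knapsack problem.
crate F + crate A + crate D + crate G: weight 11 + 11 + 2 + 3 = 27 ≤ 32, value 4 + 12 + 9 + 14 = 39.
crate A + crate D + crate G + crate E: weight 11 + 2 + 3 + 14 = 30 ≤ 32, value 12 + 9 + 14 + 5 = 40.
crate C + crate A + crate D + crate G: weight 14 + 11 + 2 + 3 = 30 ≤ 32, value 7 + 12 + 9 + 14 = 42.
Best is crate C, crate A, crate D, and crate G with total value 42.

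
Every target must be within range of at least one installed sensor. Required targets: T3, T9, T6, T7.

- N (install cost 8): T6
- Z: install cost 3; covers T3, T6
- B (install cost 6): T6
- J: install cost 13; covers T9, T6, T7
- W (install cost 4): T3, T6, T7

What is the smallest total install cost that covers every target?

The greedy cost-per-new-target heuristic would pick W and J for 17, but a cheaper cover exists.
Choose Z and J: together they cover T3, T9, T6, T7 — every target.
Total install cost: 3 + 13 = 16.
No cover costs less than 16.

16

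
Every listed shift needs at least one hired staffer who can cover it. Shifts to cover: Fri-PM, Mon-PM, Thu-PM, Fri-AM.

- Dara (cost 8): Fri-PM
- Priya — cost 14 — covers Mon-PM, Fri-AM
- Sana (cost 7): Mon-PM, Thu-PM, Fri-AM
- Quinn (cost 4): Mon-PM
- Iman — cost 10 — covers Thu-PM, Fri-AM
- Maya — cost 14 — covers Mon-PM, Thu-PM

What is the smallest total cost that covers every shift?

Choose Dara and Sana: together they cover Fri-PM, Mon-PM, Thu-PM, Fri-AM — every shift.
Total cost: 8 + 7 = 15.
No cover costs less than 15.

15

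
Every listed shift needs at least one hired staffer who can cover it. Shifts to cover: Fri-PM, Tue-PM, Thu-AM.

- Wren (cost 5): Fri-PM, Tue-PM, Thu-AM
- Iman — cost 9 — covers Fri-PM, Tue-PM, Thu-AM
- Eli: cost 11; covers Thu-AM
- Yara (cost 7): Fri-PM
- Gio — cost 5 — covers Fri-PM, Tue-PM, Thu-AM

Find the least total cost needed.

5

Wren alone covers Fri-PM, Tue-PM, Thu-AM — every shift.
Total cost: 5.
No cover costs less than 5.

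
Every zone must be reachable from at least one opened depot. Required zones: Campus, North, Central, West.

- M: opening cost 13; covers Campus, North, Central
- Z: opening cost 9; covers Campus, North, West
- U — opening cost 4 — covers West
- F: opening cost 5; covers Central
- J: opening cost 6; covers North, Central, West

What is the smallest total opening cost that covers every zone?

14

The greedy cost-per-new-zone heuristic would pick J and Z for 15, but a cheaper cover exists.
Choose Z and F: together they cover Campus, North, Central, West — every zone.
Total opening cost: 9 + 5 = 14.
No cover costs less than 14.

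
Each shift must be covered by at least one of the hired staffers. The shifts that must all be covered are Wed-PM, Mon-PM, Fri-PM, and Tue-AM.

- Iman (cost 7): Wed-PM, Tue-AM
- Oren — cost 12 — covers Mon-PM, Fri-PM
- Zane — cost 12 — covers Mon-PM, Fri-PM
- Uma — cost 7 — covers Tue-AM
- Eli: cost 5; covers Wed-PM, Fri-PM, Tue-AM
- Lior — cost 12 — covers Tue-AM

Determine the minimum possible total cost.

This is an integer covering problem.
Choose Oren and Eli: together they cover Wed-PM, Mon-PM, Fri-PM, Tue-AM — every shift.
Total cost: 12 + 5 = 17.
No cover costs less than 17.

17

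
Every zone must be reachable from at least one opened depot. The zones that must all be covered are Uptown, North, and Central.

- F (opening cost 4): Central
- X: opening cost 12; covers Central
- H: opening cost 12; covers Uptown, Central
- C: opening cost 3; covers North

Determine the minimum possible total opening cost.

15

The greedy cost-per-new-zone heuristic would pick C, F, and H for 19, but a cheaper cover exists.
Choose H and C: together they cover Uptown, North, Central — every zone.
Total opening cost: 12 + 3 = 15.
No cover costs less than 15.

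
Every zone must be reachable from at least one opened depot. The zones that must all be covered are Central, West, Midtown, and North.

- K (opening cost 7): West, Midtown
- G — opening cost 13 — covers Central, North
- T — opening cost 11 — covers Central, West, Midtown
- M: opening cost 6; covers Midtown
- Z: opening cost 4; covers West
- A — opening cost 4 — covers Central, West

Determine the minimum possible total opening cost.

20

The greedy cost-per-new-zone heuristic would pick A, M, and G for 23, but a cheaper cover exists.
Choose K and G: together they cover Central, West, Midtown, North — every zone.
Total opening cost: 7 + 13 = 20.
No cover costs less than 20.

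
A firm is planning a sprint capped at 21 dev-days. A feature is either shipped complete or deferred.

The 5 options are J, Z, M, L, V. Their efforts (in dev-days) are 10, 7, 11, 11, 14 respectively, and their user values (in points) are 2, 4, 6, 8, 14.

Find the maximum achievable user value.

Z + L: effort 7 + 11 = 18 ≤ 21, user value 4 + 8 = 12.
Z + V: effort 7 + 14 = 21 ≤ 21, user value 4 + 14 = 18.
V: effort 14 ≤ 21, user value 14.
Best is Z and V with total user value 18.

18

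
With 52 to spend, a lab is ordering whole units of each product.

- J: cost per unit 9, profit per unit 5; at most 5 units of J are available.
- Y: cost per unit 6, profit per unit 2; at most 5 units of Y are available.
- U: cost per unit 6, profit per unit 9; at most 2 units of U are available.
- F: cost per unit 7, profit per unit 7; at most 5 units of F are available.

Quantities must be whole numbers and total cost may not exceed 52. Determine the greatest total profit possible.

53

1×J, 2×U, and 4×F: cost 49 ≤ 52, profit 1·5 + 2·9 + 4·7 = 51.
2×U and 5×F: cost 47 ≤ 52, profit 2·9 + 5·7 = 53.
Best is 53.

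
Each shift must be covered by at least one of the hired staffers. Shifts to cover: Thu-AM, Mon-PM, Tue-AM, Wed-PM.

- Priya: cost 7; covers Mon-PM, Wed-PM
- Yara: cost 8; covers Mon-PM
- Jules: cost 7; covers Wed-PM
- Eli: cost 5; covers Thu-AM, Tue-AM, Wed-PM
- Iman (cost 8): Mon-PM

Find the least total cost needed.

Choose Priya and Eli: together they cover Thu-AM, Mon-PM, Tue-AM, Wed-PM — every shift.
Total cost: 7 + 5 = 12.
No cover costs less than 12.

12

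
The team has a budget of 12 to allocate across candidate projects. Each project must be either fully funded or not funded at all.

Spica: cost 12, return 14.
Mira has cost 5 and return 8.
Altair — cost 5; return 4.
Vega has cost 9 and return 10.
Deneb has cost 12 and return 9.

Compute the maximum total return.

Treat it as a binary knapsack problem.
Spica: cost 12 ≤ 12, return 14.
Mira + Altair: cost 5 + 5 = 10 ≤ 12, return 8 + 4 = 12.
Best is Spica with total return 14.

14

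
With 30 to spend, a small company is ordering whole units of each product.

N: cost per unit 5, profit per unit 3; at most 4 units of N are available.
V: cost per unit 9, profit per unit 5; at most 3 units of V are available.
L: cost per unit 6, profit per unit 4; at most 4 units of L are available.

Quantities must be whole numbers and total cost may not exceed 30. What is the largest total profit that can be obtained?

19

Take 1×N and 4×L: cost 29 ≤ 30, profit 1·3 + 4·4 = 19.
L has the best ratio (4/6) and is taken to its limit of 4; remaining capacity is filled optimally with the others.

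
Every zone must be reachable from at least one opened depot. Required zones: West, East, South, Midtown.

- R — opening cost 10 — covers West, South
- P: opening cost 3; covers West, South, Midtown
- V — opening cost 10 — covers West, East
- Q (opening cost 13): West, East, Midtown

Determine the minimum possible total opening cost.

This is a weighted set-cover instance.
Choose P and V: together they cover West, East, South, Midtown — every zone.
Total opening cost: 3 + 10 = 13.
No cover costs less than 13.

13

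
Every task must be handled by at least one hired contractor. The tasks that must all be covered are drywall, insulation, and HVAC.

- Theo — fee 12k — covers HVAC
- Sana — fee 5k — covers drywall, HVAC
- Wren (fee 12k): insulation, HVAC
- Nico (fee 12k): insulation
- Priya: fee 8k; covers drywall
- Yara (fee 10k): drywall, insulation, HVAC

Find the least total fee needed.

10

The greedy cost-per-new-task heuristic would pick Sana and Yara for 15, but a cheaper cover exists.
Yara alone covers drywall, insulation, HVAC — every task.
Total fee: 10.
No cover costs less than 10.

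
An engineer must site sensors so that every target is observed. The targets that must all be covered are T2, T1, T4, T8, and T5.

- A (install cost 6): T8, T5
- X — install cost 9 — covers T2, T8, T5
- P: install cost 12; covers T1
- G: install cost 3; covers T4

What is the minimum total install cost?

24

Choose X, P, and G: together they cover T2, T1, T4, T8, T5 — every target.
Total install cost: 9 + 12 + 3 = 24.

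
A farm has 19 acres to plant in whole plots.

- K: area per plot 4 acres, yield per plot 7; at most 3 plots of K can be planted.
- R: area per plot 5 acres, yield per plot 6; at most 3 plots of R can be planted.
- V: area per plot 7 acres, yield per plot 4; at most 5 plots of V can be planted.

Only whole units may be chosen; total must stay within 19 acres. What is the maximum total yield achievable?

27

K has the best ratio (7/4); taking only K gives at most 3×7 = 21 (stopped by the supply cap of 3).
Mixing does better — 3×K and 1×R: area 17 ≤ 19, yield 3·7 + 1·6 = 27.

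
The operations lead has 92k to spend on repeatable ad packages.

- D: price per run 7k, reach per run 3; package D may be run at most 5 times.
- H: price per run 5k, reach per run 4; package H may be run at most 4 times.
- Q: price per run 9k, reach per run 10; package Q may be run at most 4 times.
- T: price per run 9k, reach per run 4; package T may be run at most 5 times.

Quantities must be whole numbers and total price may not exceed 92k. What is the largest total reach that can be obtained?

72

4×H, 4×Q, and 4×T: price 92 ≤ 92, reach 4·4 + 4·10 + 4·4 = 72.
1×D, 4×H, 4×Q, and 3×T: price 90 ≤ 92, reach 1·3 + 4·4 + 4·10 + 3·4 = 71.
Best is 72.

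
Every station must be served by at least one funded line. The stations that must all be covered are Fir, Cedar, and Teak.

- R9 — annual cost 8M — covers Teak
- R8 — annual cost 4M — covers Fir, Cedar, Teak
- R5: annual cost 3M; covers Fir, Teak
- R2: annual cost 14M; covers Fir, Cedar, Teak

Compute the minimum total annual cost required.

4

This is a weighted set-cover instance.
R8 alone covers Fir, Cedar, Teak — every station.
Total annual cost: 4.
No cover costs less than 4.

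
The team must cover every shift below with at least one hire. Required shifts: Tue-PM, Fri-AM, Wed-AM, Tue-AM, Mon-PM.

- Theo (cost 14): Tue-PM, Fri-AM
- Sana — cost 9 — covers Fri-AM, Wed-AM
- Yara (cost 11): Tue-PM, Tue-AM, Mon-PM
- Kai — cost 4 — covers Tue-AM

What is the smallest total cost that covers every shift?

20

Choose Sana and Yara: together they cover Tue-PM, Fri-AM, Wed-AM, Tue-AM, Mon-PM — every shift.
Total cost: 9 + 11 = 20.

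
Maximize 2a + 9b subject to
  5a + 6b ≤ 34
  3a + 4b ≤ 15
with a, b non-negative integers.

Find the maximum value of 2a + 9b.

The continuous relaxation peaks at (0, 3.75) with value 33.75; rounding to a feasible lattice point costs some objective.
(a,b)=(1,3): 5·1+6·3=23≤34, 3·1+4·3=15≤15, objective 29.
(a,b)=(0,3): 5·0+6·3=18≤34, 3·0+4·3=12≤15, objective 27.
The best lattice point is (1,3), giving 29.

29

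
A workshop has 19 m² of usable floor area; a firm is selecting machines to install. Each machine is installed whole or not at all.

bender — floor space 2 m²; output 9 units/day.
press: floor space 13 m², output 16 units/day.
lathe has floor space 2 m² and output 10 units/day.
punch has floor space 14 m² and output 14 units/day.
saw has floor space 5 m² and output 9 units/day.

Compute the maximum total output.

35

Treat it as a binary knapsack problem.
Take bender, press, and lathe: floor space 2 + 13 + 2 = 17 ≤ 19, output 9 + 16 + 10 = 35.
No other feasible combination does better.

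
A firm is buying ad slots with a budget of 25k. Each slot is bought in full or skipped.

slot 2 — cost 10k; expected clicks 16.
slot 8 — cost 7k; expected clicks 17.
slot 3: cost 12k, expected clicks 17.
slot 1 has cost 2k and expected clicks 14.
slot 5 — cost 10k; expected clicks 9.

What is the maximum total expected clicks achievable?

Treat it as a binary knapsack problem.
Allowing fractional choices, the relaxed optimum would be about 55.5, but ad slots are indivisible.
slot 2 + slot 8 + slot 1: cost 10 + 7 + 2 = 19 ≤ 25, expected clicks 16 + 17 + 14 = 47.
slot 8 + slot 3 + slot 1: cost 7 + 12 + 2 = 21 ≤ 25, expected clicks 17 + 17 + 14 = 48.
Best is slot 8, slot 3, and slot 1 with total expected clicks 48.

48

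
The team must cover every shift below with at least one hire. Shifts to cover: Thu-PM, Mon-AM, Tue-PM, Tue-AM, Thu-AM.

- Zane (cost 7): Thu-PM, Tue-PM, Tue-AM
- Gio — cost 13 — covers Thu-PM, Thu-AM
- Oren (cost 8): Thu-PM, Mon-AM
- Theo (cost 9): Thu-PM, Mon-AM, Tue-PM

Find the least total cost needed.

Choose Zane, Gio, and Oren: together they cover Thu-PM, Mon-AM, Tue-PM, Tue-AM, Thu-AM — every shift.
Total cost: 7 + 13 + 8 = 28.
No cover costs less than 28.

28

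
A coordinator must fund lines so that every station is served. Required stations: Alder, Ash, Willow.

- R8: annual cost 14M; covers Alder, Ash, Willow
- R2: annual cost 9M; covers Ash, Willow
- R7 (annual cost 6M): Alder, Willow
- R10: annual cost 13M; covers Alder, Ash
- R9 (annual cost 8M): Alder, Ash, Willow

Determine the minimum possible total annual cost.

R9 alone covers Alder, Ash, Willow — every station.
Total annual cost: 8.

8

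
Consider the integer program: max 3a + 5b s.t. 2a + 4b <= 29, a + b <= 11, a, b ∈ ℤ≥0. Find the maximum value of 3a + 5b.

39

(a,b)=(8,3): 2·8+4·3=28≤29, 1·8+1·3=11≤11, objective 39.
(a,b)=(6,4): 2·6+4·4=28≤29, 1·6+1·4=10≤11, objective 38.
No feasible integer point exceeds 39.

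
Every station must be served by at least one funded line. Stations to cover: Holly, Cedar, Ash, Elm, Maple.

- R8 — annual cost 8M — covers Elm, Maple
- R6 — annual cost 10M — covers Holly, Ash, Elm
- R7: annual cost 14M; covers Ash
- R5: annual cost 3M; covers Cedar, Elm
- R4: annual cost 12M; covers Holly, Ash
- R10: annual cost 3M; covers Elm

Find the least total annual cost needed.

21

This is an integer covering problem.
Choose R8, R6, and R5: together they cover Holly, Cedar, Ash, Elm, Maple — every station.
Total annual cost: 8 + 10 + 3 = 21.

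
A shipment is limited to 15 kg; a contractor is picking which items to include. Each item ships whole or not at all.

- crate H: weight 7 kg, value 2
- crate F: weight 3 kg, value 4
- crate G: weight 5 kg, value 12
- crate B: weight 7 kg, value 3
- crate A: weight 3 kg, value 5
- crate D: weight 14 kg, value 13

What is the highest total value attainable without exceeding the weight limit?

21

Treat it as a binary knapsack problem.
Allowing fractional choices, the relaxed optimum would be about 24.7, but items are indivisible.
crate F + crate G + crate A: weight 3 + 5 + 3 = 11 ≤ 15, value 4 + 12 + 5 = 21.
crate F + crate G + crate B: weight 3 + 5 + 7 = 15 ≤ 15, value 4 + 12 + 3 = 19.
crate G + crate B + crate A: weight 5 + 7 + 3 = 15 ≤ 15, value 12 + 3 + 5 = 20.
Best is crate F, crate G, and crate A with total value 21.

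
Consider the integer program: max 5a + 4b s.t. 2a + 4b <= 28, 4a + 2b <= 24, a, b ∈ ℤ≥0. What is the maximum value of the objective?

36

(a,b)=(4,4): 2·4+4·4=24≤28, 4·4+2·4=24≤24, objective 36.
(a,b)=(3,5): 2·3+4·5=26≤28, 4·3+2·5=22≤24, objective 35.
(a,b)=(2,6): 2·2+4·6=28≤28, 4·2+2·6=20≤24, objective 34.
No feasible integer point exceeds 36.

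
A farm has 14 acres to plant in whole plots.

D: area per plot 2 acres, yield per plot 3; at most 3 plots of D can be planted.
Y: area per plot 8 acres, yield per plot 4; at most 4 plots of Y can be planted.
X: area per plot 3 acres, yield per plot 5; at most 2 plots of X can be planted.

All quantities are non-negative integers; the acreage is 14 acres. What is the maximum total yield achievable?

19

X has the best ratio (5/3); taking only X gives at most 2×5 = 10 (stopped by the supply cap of 2).
Mixing does better — 3×D and 2×X: area 12 ≤ 14, yield 3·3 + 2·5 = 19.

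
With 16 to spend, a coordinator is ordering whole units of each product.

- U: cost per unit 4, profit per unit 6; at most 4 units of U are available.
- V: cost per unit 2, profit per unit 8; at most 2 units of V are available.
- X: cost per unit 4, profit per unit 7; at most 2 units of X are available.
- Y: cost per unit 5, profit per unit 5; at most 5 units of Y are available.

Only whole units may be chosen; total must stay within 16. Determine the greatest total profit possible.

36

1×U, 2×V, and 2×X: cost 16 ≤ 16, profit 1·6 + 2·8 + 2·7 = 36.
2×U, 2×V, and 1×X: cost 16 ≤ 16, profit 2·6 + 2·8 + 1·7 = 35.
Best is 36.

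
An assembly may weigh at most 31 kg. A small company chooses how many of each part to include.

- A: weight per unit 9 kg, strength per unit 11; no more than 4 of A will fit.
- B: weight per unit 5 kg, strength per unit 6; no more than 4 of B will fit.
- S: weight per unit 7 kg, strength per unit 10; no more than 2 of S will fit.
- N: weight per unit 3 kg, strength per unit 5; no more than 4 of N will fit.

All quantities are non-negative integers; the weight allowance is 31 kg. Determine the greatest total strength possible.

46

This is a bounded integer knapsack.
1×B, 2×S, and 4×N: weight 31 ≤ 31, strength 1·6 + 2·10 + 4·5 = 46.
3×B, 1×S, and 3×N: weight 31 ≤ 31, strength 3·6 + 1·10 + 3·5 = 43.
Best is 46.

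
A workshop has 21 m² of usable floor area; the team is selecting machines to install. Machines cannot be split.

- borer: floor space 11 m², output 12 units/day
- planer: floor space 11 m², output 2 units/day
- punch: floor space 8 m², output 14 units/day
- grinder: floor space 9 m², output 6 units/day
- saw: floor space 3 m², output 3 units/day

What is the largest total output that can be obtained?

This is a 0-1 knapsack instance.
Allowing fractional choices, the relaxed optimum would be about 28.0, but machines are indivisible.
punch + grinder + saw: floor space 8 + 9 + 3 = 20 ≤ 21, output 14 + 6 + 3 = 23.
borer + punch: floor space 11 + 8 = 19 ≤ 21, output 12 + 14 = 26.
punch + grinder: floor space 8 + 9 = 17 ≤ 21, output 14 + 6 = 20.
Best is borer and punch with total output 26.

26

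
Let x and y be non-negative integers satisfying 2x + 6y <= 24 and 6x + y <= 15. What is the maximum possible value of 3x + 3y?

(x,y)=(2,3): 2·2+6·3=22≤24, 6·2+1·3=15≤15, objective 15.
(x,y)=(0,4): 2·0+6·4=24≤24, 6·0+1·4=4≤15, objective 12.
(x,y)=(2,2): 2·2+6·2=16≤24, 6·2+1·2=14≤15, objective 12.
(x,y)=(1,3): 2·1+6·3=20≤24, 6·1+1·3=9≤15, objective 12.
No feasible integer point exceeds 15.

15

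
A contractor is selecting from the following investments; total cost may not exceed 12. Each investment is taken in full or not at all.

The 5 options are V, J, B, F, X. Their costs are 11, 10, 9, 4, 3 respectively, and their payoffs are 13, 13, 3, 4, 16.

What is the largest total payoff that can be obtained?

Allowing fractional choices, the relaxed optimum would be about 27.7, but investments are indivisible.
B + X: cost 9 + 3 = 12 ≤ 12, payoff 3 + 16 = 19.
F + X: cost 4 + 3 = 7 ≤ 12, payoff 4 + 16 = 20.
X: cost 3 ≤ 12, payoff 16.
Best is F and X with total payoff 20.

20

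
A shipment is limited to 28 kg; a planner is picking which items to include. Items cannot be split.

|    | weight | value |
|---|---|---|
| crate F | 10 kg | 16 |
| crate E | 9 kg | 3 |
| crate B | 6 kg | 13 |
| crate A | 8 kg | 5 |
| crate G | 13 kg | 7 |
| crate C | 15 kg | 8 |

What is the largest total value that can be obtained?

Treat it as a binary knapsack problem.
crate F + crate B: weight 10 + 6 = 16 ≤ 28, value 16 + 13 = 29.
crate F + crate B + crate A: weight 10 + 6 + 8 = 24 ≤ 28, value 16 + 13 + 5 = 34.
crate F + crate E + crate B: weight 10 + 9 + 6 = 25 ≤ 28, value 16 + 3 + 13 = 32.
Best is crate F, crate B, and crate A with total value 34.

34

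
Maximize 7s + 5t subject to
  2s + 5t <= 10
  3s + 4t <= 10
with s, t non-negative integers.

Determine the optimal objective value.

(s,t)=(3,0): 2·3+5·0=6≤10, 3·3+4·0=9≤10, objective 21.
(s,t)=(2,1): 2·2+5·1=9≤10, 3·2+4·1=10≤10, objective 19.
(s,t)=(2,0): 2·2+5·0=4≤10, 3·2+4·0=6≤10, objective 14.
Maximum is 21 at (s,t)=(3,0).

21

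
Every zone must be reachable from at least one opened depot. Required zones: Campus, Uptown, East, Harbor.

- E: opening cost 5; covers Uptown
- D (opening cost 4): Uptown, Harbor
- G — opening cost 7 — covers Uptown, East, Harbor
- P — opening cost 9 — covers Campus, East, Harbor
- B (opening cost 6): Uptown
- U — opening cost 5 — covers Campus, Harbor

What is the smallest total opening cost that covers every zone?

The greedy cost-per-new-zone heuristic would pick D and P for 13, but a cheaper cover exists.
Choose G and U: together they cover Campus, Uptown, East, Harbor — every zone.
Total opening cost: 7 + 5 = 12.
No cover costs less than 12.

12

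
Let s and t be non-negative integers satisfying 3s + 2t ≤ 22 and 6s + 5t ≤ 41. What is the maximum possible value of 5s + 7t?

56

(s,t)=(0,8) is feasible, giving 56.
(s,t)=(1,7) is feasible, giving 54.
(s,t)=(0,7) is feasible, giving 49.
The best lattice point is (0,8), giving 56.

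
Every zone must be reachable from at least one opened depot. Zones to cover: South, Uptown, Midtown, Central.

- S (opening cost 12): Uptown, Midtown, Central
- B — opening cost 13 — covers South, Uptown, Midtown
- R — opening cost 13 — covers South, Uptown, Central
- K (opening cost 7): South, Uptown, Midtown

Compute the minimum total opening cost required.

19

This is an integer covering problem.
Choose S and K: together they cover South, Uptown, Midtown, Central — every zone.
Total opening cost: 12 + 7 = 19.
No cover costs less than 19.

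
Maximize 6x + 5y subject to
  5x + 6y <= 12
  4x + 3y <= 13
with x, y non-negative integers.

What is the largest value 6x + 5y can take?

12

The continuous relaxation peaks at (2.4, 0) with value 14.40; rounding to a feasible lattice point costs some objective.
(x,y)=(2,0) is feasible, giving 12.
(x,y)=(1,1) is feasible, giving 11.
(x,y)=(1,0) is feasible, giving 6.
No feasible integer point exceeds 12.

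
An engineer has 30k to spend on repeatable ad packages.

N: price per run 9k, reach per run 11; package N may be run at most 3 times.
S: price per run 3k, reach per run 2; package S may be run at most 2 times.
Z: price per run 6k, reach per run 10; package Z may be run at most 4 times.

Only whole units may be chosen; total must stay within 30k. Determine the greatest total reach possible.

44

Z has the best ratio (10/6); taking only Z gives at most 4×10 = 40 (stopped by the supply cap of 4).
Mixing does better — 2×S and 4×Z: price 30 ≤ 30, reach 2·2 + 4·10 = 44.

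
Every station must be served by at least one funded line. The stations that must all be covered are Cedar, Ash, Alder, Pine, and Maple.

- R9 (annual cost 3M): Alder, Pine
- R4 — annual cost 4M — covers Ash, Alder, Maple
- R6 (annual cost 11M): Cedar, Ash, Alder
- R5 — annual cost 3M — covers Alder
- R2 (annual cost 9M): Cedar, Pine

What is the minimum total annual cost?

Choose R4 and R2: together they cover Cedar, Ash, Alder, Pine, Maple — every station.
Total annual cost: 4 + 9 = 13.

13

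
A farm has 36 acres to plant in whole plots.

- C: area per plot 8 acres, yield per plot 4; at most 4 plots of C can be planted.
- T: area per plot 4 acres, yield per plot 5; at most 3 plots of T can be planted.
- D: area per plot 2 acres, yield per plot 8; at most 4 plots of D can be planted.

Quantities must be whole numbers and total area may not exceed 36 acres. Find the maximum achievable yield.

This is a bounded integer knapsack.
2×C, 3×T, and 4×D: area 36 ≤ 36, yield 2·4 + 3·5 + 4·8 = 55.
1×C, 3×T, and 4×D: area 28 ≤ 36, yield 1·4 + 3·5 + 4·8 = 51.
Best is 55.

55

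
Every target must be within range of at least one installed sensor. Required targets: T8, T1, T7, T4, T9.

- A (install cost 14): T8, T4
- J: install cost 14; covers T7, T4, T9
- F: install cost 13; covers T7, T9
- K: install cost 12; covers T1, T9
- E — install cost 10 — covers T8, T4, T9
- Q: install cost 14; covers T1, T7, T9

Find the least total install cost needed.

Choose E and Q: together they cover T8, T1, T7, T4, T9 — every target.
Total install cost: 10 + 14 = 24.
No cover costs less than 24.

24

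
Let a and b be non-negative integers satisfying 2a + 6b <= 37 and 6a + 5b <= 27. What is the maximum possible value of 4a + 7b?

Relaxing integrality, the LP optimum is 37.80 at (a,b) = (0, 5.4), which is not an integer point.
(a,b)=(0,5): 2·0+6·5=30≤37, 6·0+5·5=25≤27, objective 35.
(a,b)=(1,4): 2·1+6·4=26≤37, 6·1+5·4=26≤27, objective 32.
(a,b)=(0,4): 2·0+6·4=24≤37, 6·0+5·4=20≤27, objective 28.
No feasible integer point exceeds 35.

35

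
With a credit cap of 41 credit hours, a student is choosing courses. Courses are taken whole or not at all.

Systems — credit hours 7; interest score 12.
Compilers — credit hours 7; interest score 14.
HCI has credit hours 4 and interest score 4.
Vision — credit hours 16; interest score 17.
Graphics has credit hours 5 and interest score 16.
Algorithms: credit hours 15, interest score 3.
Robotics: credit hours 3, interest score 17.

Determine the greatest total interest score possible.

Allowing fractional choices, the relaxed optimum would be about 79.0, but courses are indivisible.
Systems + HCI + Vision + Graphics + Robotics: credit hours 7 + 4 + 16 + 5 + 3 = 35 ≤ 41, interest score 12 + 4 + 17 + 16 + 17 = 66.
Systems + Compilers + Vision + Graphics + Robotics: credit hours 7 + 7 + 16 + 5 + 3 = 38 ≤ 41, interest score 12 + 14 + 17 + 16 + 17 = 76.
Compilers + HCI + Vision + Graphics + Robotics: credit hours 7 + 4 + 16 + 5 + 3 = 35 ≤ 41, interest score 14 + 4 + 17 + 16 + 17 = 68.
Best is Systems, Compilers, Vision, Graphics, and Robotics with total interest score 76.

76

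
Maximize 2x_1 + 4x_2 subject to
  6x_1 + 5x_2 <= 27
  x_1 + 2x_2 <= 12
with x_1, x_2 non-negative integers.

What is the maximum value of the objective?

20

(x_1,x_2)=(0,5) is feasible, giving 20.
(x_1,x_2)=(1,4) is feasible, giving 18.
(x_1,x_2)=(0,4) is feasible, giving 16.
No feasible integer point exceeds 20.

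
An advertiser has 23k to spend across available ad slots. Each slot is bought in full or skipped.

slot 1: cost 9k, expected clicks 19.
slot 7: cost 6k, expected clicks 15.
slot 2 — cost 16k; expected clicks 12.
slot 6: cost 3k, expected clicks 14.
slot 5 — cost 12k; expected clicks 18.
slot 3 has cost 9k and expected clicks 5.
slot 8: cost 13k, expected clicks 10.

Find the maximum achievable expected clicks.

Take slot 1, slot 7, and slot 6: cost 9 + 6 + 3 = 18 ≤ 23, expected clicks 19 + 15 + 14 = 48.
No other feasible combination does better.

48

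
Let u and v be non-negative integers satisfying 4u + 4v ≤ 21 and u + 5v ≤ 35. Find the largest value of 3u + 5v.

The continuous relaxation peaks at (0, 5.25) with value 26.25; rounding to a feasible lattice point costs some objective.
(u,v)=(0,5): 4·0+4·5=20≤21, 1·0+5·5=25≤35, objective 25.
(u,v)=(1,4): 4·1+4·4=20≤21, 1·1+5·4=21≤35, objective 23.
(u,v)=(0,4): 4·0+4·4=16≤21, 1·0+5·4=20≤35, objective 20.
Maximum is 25 at (u,v)=(0,5).

25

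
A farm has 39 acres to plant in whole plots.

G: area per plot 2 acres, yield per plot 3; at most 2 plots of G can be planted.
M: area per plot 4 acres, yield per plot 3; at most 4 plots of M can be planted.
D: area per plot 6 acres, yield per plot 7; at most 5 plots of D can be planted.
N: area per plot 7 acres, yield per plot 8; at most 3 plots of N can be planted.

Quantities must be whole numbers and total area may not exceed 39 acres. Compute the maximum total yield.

G has the best ratio (3/2); taking only G gives at most 2×3 = 6 (stopped by the supply cap of 2).
Mixing does better — 1×G, 5×D, and 1×N: area 39 ≤ 39, yield 1·3 + 5·7 + 1·8 = 46.

46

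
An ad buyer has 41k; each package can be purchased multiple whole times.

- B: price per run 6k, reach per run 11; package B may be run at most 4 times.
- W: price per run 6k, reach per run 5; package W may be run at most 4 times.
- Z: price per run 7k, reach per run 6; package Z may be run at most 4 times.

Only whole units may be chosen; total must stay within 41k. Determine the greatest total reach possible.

56

4×B, 1×W, and 1×Z: price 37 ≤ 41, reach 4·11 + 1·5 + 1·6 = 55.
4×B and 2×Z: price 38 ≤ 41, reach 4·11 + 2·6 = 56.
Best is 56.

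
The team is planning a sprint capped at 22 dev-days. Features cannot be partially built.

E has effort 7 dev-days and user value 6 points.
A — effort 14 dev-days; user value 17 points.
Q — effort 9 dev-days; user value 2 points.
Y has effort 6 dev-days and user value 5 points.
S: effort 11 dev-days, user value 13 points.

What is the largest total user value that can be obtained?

Allowing fractional choices, the relaxed optimum would be about 26.5, but features are indivisible.
E + A: effort 7 + 14 = 21 ≤ 22, user value 6 + 17 = 23.
A + Y: effort 14 + 6 = 20 ≤ 22, user value 17 + 5 = 22.
Best is E and A with total user value 23.

23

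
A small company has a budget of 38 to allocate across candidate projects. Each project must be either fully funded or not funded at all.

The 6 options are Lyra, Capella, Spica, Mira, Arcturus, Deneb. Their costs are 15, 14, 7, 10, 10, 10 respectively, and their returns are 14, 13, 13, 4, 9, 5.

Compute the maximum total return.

Allowing fractional choices, the relaxed optimum would be about 41.8, but projects are indivisible.
Lyra + Spica + Arcturus: cost 15 + 7 + 10 = 32 ≤ 38, return 14 + 13 + 9 = 36.
Lyra + Capella + Spica: cost 15 + 14 + 7 = 36 ≤ 38, return 14 + 13 + 13 = 40.
Capella + Spica + Arcturus: cost 14 + 7 + 10 = 31 ≤ 38, return 13 + 13 + 9 = 35.
Best is Lyra, Capella, and Spica with total return 40.

40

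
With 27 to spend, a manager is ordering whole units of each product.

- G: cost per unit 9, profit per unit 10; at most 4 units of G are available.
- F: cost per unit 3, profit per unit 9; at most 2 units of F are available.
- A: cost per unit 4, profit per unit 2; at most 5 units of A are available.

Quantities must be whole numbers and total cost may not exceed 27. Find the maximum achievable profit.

38

F has the best ratio (9/3); taking only F gives at most 2×9 = 18 (stopped by the supply cap of 2).
Mixing does better — 2×G and 2×F: cost 24 ≤ 27, profit 2·10 + 2·9 = 38.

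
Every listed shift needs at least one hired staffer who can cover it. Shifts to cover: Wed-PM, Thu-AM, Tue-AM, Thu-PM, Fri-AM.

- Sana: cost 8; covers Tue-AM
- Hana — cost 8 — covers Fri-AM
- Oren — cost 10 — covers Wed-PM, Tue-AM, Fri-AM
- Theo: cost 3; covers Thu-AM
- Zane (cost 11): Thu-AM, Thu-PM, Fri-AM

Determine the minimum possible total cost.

This is a weighted set-cover instance.
The greedy cost-per-new-shift heuristic would pick Theo, Oren, and Zane for 24, but a cheaper cover exists.
Choose Oren and Zane: together they cover Wed-PM, Thu-AM, Tue-AM, Thu-PM, Fri-AM — every shift.
Total cost: 10 + 11 = 21.
No cover costs less than 21.

21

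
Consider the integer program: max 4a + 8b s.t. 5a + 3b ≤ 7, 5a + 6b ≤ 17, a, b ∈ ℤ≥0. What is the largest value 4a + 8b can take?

The continuous relaxation peaks at (0, 2.33) with value 18.67; rounding to a feasible lattice point costs some objective.
(a,b)=(0,2): 5·0+3·2=6≤7, 5·0+6·2=12≤17, objective 16.
(a,b)=(0,1): 5·0+3·1=3≤7, 5·0+6·1=6≤17, objective 8.
The best lattice point is (0,2), giving 16.

16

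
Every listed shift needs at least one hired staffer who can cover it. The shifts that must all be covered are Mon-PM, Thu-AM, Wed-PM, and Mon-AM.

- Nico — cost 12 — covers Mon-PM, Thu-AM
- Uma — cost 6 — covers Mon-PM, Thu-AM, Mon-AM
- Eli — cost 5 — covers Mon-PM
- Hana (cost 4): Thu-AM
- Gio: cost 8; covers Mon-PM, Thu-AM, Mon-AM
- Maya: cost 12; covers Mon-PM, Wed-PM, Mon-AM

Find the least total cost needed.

16

This is a weighted set-cover instance.
The greedy cost-per-new-shift heuristic would pick Uma and Maya for 18, but a cheaper cover exists.
Choose Hana and Maya: together they cover Mon-PM, Thu-AM, Wed-PM, Mon-AM — every shift.
Total cost: 4 + 12 = 16.
No cover costs less than 16.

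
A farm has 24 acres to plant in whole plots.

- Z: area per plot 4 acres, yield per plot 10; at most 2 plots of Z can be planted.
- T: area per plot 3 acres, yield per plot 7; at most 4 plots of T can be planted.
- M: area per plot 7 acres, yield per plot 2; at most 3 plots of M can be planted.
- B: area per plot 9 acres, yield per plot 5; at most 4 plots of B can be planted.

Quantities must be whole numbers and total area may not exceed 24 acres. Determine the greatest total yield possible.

Z has the best ratio (10/4); taking only Z gives at most 2×10 = 20 (stopped by the supply cap of 2).
Mixing does better — 2×Z and 4×T: area 20 ≤ 24, yield 2·10 + 4·7 = 48.

48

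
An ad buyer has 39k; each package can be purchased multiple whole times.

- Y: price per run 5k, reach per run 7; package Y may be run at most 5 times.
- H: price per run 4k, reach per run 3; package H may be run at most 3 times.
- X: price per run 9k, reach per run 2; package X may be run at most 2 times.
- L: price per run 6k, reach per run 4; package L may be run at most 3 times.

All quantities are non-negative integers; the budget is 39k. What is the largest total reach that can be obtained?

Y has the best ratio (7/5); taking only Y gives at most 5×7 = 35 (stopped by the supply cap of 5).
Mixing does better — 5×Y, 2×H, and 1×L: price 39 ≤ 39, reach 5·7 + 2·3 + 1·4 = 45.

45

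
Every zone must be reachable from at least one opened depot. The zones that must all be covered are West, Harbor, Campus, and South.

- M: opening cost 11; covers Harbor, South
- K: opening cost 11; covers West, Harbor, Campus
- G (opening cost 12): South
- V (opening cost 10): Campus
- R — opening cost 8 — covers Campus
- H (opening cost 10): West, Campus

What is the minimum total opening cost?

21

The greedy cost-per-new-zone heuristic would pick K and M for 22, but a cheaper cover exists.
Choose M and H: together they cover West, Harbor, Campus, South — every zone.
Total opening cost: 11 + 10 = 21.
No cover costs less than 21.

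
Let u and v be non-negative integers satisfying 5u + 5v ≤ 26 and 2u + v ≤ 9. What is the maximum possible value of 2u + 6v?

(u,v)=(0,5): 5·0+5·5=25≤26, 2·0+1·5=5≤9, objective 30.
(u,v)=(1,4): 5·1+5·4=25≤26, 2·1+1·4=6≤9, objective 26.
(u,v)=(0,4): 5·0+5·4=20≤26, 2·0+1·4=4≤9, objective 24.
Maximum is 30 at (u,v)=(0,5).

30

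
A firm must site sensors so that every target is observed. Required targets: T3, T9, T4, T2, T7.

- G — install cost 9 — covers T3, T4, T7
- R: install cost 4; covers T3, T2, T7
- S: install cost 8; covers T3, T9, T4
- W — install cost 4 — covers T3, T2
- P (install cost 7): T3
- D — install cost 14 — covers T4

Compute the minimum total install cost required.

Choose R and S: together they cover T3, T9, T4, T2, T7 — every target.
Total install cost: 4 + 8 = 12.
No cover costs less than 12.

12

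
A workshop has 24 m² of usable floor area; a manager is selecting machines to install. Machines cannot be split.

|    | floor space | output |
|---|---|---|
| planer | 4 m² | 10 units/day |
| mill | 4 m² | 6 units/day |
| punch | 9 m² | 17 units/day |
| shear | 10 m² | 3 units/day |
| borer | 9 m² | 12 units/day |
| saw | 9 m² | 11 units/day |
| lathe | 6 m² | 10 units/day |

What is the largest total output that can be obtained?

planer + mill + punch + lathe: floor space 4 + 4 + 9 + 6 = 23 ≤ 24, output 10 + 6 + 17 + 10 = 43.
planer + punch + borer: floor space 4 + 9 + 9 = 22 ≤ 24, output 10 + 17 + 12 = 39.
punch + borer + lathe: floor space 9 + 9 + 6 = 24 ≤ 24, output 17 + 12 + 10 = 39.
Best is planer, mill, punch, and lathe with total output 43.

43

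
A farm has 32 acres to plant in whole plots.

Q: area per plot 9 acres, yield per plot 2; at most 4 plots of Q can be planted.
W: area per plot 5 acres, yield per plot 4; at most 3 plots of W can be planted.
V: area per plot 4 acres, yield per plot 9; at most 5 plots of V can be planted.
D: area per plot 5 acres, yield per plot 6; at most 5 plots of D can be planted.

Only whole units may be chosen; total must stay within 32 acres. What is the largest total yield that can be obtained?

This is a bounded integer knapsack.
V has the best ratio (9/4); taking only V gives at most 5×9 = 45 (stopped by the supply cap of 5).
Mixing does better — 5×V and 2×D: area 30 ≤ 32, yield 5·9 + 2·6 = 57.

57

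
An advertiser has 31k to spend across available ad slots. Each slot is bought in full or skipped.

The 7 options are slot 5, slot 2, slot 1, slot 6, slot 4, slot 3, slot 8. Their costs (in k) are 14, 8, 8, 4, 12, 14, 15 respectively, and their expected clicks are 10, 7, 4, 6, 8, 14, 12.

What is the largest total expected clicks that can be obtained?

28

This is a 0-1 knapsack instance.
Allowing fractional choices, the relaxed optimum would be about 31.0, but ad slots are indivisible.
slot 2 + slot 6 + slot 3: cost 8 + 4 + 14 = 26 ≤ 31, expected clicks 7 + 6 + 14 = 27.
slot 3 + slot 8: cost 14 + 15 = 29 ≤ 31, expected clicks 14 + 12 = 26.
slot 6 + slot 4 + slot 3: cost 4 + 12 + 14 = 30 ≤ 31, expected clicks 6 + 8 + 14 = 28.
Best is slot 6, slot 4, and slot 3 with total expected clicks 28.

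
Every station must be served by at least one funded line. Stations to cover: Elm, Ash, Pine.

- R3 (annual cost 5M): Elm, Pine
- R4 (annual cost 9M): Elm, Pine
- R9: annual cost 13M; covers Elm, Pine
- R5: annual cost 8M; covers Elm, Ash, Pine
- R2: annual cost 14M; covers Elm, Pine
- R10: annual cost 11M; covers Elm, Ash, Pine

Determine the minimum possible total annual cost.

8

The greedy cost-per-new-station heuristic would pick R3 and R5 for 13, but a cheaper cover exists.
R5 alone covers Elm, Ash, Pine — every station.
Total annual cost: 8.
No cover costs less than 8.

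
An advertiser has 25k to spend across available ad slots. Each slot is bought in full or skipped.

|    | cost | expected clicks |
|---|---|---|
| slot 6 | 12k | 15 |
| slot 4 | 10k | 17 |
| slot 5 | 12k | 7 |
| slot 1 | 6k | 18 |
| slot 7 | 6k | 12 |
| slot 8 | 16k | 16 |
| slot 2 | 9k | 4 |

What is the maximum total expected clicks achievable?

slot 4 + slot 1 + slot 7: cost 10 + 6 + 6 = 22 ≤ 25, expected clicks 17 + 18 + 12 = 47.
slot 6 + slot 1 + slot 7: cost 12 + 6 + 6 = 24 ≤ 25, expected clicks 15 + 18 + 12 = 45.
Best is slot 4, slot 1, and slot 7 with total expected clicks 47.

47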